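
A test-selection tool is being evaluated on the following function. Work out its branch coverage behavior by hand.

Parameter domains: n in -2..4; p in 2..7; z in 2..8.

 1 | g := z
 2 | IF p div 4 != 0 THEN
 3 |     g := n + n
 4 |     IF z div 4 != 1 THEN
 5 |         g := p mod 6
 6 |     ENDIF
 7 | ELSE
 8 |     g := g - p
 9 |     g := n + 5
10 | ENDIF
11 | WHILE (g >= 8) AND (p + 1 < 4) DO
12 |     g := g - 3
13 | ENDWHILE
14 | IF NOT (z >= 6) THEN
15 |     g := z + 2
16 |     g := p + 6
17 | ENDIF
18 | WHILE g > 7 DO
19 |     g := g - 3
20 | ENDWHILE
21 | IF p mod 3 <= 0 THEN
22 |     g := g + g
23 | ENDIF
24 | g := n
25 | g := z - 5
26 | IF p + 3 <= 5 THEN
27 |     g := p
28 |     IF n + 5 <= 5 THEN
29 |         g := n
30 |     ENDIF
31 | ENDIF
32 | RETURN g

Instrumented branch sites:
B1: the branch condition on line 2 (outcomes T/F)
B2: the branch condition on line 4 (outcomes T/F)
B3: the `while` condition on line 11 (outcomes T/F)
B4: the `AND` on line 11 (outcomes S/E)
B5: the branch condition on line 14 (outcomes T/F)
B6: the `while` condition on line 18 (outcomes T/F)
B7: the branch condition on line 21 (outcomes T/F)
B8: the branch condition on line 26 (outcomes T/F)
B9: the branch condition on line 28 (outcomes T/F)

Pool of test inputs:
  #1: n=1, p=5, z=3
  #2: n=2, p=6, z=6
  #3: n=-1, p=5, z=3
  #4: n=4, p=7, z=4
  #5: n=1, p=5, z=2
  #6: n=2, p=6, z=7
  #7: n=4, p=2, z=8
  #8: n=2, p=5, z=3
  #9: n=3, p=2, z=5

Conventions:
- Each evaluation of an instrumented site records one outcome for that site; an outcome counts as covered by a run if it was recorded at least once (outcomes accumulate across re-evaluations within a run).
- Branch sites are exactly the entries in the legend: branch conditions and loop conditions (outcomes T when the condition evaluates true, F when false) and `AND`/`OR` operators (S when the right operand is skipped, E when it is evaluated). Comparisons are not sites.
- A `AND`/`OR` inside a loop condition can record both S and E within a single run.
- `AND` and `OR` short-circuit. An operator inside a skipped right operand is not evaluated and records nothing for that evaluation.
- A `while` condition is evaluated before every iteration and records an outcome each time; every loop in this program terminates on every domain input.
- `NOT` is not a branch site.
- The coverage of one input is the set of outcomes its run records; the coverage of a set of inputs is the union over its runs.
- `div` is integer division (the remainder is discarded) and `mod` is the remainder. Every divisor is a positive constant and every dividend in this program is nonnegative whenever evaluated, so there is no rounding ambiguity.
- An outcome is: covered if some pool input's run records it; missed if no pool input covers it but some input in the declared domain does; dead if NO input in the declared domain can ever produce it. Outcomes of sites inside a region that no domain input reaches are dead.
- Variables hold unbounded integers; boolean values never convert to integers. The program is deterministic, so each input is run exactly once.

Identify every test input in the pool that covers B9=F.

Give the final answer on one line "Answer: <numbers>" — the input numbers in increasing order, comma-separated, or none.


input #1 (n=1, p=5, z=3): does not record B9=F
input #2 (n=2, p=6, z=6): does not record B9=F
input #3 (n=-1, p=5, z=3): does not record B9=F
input #4 (n=4, p=7, z=4): does not record B9=F
input #5 (n=1, p=5, z=2): does not record B9=F
input #6 (n=2, p=6, z=7): does not record B9=F
input #7 (n=4, p=2, z=8): records B9=F
input #8 (n=2, p=5, z=3): does not record B9=F
input #9 (n=3, p=2, z=5): records B9=F
Answer: 7, 9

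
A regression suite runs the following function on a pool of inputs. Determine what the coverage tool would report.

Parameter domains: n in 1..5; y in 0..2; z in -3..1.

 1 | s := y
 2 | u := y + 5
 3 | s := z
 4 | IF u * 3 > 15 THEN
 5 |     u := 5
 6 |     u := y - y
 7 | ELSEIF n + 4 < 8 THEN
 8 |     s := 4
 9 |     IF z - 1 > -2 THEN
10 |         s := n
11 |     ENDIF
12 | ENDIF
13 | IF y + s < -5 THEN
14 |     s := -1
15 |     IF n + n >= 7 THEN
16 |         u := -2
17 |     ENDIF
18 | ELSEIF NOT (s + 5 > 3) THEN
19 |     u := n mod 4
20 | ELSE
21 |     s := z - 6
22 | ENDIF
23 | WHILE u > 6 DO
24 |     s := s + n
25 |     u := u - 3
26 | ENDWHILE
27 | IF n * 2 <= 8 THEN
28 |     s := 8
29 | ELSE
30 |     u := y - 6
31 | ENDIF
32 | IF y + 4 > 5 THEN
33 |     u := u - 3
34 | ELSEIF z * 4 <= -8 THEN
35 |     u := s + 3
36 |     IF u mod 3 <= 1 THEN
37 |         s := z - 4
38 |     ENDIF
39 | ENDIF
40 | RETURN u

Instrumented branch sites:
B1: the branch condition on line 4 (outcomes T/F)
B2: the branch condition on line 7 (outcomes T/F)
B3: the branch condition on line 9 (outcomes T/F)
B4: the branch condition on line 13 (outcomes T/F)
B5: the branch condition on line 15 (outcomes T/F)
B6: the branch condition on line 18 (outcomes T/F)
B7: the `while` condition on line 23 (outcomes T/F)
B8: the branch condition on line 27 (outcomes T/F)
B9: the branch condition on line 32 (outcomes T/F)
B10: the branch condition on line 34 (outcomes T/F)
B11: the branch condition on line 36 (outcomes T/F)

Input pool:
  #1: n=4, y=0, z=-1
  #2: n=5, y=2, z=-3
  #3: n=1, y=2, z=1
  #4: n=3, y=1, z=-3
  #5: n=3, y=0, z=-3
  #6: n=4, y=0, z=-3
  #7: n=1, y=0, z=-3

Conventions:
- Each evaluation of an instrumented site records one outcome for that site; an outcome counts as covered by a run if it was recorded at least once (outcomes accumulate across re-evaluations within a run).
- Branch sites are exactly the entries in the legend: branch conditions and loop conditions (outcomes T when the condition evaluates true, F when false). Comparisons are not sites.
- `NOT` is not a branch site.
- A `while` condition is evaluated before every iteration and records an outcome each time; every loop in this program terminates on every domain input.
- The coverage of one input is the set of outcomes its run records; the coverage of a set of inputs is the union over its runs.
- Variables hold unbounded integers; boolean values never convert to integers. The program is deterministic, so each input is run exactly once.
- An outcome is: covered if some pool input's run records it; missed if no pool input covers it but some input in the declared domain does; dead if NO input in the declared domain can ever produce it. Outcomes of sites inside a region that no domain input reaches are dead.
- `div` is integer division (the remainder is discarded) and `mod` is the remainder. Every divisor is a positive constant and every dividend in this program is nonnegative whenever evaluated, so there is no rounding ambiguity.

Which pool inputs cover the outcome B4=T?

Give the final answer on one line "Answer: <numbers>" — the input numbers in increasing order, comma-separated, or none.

input #1 (n=4, y=0, z=-1): does not record B4=T
input #2 (n=5, y=2, z=-3): does not record B4=T
input #3 (n=1, y=2, z=1): does not record B4=T
input #4 (n=3, y=1, z=-3): does not record B4=T
input #5 (n=3, y=0, z=-3): does not record B4=T
input #6 (n=4, y=0, z=-3): does not record B4=T
input #7 (n=1, y=0, z=-3): does not record B4=T

Answer: none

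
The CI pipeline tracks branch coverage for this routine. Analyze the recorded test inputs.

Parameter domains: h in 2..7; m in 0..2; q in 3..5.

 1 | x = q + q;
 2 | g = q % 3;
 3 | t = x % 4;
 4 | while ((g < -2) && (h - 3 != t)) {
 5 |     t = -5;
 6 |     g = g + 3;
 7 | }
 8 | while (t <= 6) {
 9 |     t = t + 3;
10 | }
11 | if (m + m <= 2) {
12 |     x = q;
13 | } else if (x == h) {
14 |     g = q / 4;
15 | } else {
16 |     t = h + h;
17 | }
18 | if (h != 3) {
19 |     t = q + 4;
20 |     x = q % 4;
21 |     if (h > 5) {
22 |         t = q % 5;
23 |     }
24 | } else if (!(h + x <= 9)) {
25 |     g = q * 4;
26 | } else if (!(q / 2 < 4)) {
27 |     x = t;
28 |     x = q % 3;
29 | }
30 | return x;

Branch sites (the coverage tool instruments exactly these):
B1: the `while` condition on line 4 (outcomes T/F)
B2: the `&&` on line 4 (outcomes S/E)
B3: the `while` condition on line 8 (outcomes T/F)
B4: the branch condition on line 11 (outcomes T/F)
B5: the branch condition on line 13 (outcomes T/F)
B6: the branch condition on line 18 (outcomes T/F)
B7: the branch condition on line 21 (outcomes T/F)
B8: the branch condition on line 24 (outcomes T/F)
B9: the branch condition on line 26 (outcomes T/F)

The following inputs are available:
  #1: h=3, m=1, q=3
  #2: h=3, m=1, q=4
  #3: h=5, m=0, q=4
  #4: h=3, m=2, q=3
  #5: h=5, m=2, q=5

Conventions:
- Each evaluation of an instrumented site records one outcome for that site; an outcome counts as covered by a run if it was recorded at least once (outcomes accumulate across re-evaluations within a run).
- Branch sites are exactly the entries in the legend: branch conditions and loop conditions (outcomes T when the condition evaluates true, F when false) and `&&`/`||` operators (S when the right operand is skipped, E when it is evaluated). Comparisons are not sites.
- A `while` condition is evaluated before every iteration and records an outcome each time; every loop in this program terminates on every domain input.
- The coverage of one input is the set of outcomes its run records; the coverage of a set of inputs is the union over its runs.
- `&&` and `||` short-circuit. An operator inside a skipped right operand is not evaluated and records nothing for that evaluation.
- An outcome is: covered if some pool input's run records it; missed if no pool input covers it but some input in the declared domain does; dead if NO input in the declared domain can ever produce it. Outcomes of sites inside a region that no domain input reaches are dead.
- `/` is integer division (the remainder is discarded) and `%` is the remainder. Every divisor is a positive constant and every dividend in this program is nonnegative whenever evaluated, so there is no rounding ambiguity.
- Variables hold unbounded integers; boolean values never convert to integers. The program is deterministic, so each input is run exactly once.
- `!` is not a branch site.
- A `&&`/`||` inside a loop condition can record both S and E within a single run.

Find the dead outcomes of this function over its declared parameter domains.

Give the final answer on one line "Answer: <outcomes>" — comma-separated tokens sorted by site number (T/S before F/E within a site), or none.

checking every outcome against all 54 domain inputs:
  B1=T: unreachable across the whole domain -> dead
  B2=E: unreachable across the whole domain -> dead
  B9=T: unreachable across the whole domain -> dead
  reachable outcomes have witnesses, e.g. B1=F (e.g. h=2, m=0, q=3), B2=S (e.g. h=2, m=0, q=3), B3=T (e.g. h=2, m=0, q=3), B3=F (e.g. h=2, m=0, q=3)

Answer: B1=T, B2=E, B9=T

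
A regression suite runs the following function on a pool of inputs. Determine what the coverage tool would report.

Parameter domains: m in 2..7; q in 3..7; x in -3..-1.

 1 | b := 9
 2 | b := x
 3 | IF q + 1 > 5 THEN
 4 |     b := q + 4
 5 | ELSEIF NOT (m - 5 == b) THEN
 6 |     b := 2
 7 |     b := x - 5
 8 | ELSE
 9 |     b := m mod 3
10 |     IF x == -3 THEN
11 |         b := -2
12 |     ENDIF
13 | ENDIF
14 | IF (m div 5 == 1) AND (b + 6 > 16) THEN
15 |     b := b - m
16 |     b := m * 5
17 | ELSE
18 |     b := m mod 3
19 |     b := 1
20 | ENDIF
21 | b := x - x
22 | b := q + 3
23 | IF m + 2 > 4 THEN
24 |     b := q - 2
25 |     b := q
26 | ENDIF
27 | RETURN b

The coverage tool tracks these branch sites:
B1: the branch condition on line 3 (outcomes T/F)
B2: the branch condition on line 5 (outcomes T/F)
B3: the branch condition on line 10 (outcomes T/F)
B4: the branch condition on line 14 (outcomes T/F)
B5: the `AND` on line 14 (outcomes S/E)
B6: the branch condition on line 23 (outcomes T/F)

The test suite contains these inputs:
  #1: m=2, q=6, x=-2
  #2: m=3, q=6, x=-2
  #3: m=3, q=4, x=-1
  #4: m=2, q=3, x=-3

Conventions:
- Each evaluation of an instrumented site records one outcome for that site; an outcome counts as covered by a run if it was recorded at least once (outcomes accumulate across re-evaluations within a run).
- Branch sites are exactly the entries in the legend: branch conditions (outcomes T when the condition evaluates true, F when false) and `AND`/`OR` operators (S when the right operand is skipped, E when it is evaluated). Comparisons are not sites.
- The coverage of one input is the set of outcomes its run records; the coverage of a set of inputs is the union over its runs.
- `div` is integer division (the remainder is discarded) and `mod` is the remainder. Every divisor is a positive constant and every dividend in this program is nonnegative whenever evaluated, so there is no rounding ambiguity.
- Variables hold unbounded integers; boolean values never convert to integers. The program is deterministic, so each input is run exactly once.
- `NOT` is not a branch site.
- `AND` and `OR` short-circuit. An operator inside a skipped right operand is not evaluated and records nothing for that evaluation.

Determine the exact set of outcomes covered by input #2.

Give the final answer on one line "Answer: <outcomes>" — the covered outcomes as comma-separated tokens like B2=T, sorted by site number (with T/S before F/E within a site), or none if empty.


Running input #2 (m=3, q=6, x=-2), event by event:
  B1->T, B5->S, B4->F, B6->T
as a set, this run covers: B1=T, B4=F, B5=S, B6=T
Answer: B1=T, B4=F, B5=S, B6=T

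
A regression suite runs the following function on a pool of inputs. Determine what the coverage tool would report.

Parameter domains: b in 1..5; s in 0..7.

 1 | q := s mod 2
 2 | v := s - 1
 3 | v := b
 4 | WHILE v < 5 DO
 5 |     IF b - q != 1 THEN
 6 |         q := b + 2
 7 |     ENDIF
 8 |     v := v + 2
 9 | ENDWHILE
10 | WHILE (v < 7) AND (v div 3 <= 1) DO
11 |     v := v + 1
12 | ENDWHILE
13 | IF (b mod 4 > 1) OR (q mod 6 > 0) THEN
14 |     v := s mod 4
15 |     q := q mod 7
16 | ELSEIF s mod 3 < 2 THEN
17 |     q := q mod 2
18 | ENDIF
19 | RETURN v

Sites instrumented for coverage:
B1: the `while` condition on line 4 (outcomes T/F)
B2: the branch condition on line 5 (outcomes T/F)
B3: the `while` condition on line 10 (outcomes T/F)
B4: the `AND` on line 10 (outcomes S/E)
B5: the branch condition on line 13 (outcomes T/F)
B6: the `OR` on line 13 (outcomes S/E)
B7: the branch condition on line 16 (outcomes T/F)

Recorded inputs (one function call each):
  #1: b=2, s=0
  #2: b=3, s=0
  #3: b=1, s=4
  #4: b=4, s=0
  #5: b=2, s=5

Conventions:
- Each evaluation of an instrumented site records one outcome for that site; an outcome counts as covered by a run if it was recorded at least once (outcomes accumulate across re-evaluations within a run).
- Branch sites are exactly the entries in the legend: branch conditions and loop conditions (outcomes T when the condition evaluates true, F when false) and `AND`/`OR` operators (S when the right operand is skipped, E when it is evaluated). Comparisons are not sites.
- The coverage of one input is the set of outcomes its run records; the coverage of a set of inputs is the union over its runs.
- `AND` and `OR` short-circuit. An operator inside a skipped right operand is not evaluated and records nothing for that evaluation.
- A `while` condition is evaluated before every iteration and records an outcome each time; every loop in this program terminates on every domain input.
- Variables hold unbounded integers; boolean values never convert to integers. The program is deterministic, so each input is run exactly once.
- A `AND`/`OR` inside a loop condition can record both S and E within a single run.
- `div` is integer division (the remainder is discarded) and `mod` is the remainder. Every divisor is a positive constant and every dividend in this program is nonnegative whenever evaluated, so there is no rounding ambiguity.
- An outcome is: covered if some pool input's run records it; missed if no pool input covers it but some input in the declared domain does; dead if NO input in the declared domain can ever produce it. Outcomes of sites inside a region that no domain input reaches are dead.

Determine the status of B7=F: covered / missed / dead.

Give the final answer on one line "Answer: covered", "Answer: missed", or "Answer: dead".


no pool input records B7=F
but domain input (b=1, s=2) does record it -> reachable, so missed
Answer: missed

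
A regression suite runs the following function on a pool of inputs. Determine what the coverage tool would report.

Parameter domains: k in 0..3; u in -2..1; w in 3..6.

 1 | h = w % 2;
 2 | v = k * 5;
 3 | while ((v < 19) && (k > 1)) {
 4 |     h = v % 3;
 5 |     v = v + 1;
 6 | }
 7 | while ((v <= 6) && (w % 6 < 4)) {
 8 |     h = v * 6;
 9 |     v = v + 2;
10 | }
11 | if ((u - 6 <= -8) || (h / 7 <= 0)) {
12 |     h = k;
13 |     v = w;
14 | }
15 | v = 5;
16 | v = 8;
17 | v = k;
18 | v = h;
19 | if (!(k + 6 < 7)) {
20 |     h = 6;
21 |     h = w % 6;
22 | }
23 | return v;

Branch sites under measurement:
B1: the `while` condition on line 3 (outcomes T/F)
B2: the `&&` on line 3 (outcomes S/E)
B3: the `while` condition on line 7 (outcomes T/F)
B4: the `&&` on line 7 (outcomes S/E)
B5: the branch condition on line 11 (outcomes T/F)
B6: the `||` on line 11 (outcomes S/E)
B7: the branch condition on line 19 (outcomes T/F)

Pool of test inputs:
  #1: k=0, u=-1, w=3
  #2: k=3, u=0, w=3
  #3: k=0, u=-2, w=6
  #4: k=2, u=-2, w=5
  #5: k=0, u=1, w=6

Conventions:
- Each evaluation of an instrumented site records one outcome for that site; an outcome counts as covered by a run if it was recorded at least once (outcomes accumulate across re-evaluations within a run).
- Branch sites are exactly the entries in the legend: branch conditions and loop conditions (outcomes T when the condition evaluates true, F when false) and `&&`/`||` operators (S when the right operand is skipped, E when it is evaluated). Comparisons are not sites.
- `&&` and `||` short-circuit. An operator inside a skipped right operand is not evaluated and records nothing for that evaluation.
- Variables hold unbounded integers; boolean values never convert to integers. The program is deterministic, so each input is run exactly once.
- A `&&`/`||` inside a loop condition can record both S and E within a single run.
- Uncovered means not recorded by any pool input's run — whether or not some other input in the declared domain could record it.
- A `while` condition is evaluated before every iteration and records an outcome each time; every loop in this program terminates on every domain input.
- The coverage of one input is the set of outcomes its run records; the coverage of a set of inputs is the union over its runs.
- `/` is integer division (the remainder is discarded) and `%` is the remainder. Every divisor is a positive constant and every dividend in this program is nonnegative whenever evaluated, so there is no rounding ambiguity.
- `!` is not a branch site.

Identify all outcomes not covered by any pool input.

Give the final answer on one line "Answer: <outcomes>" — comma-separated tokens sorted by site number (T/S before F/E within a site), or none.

run #1 (k=0, u=-1, w=3) runs B2->E, B1->F, B4->E, B3->T, B4->E, B3->T, B4->E, B3->T, B4->E, B3->T, B4->S, B3->F, B6->E, B5->F, ...; records B1=F, B2=E, B3=T, B3=F, B4=S, B4=E, B5=F, B6=E, B7=F
run #2 (k=3, u=0, w=3) runs B2->E, B1->T, B2->E, B1->T, B2->E, B1->T, B2->E, B1->T, B2->S, B1->F, B4->S, B3->F, B6->E, B5->T, ...; records B1=T, B1=F, B2=S, B2=E, B3=F, B4=S, B5=T, B6=E, B7=T
run #3 (k=0, u=-2, w=6) runs B2->E, B1->F, B4->E, B3->T, B4->E, B3->T, B4->E, B3->T, B4->E, B3->T, B4->S, B3->F, B6->S, B5->T, ...; records B1=F, B2=E, B3=T, B3=F, B4=S, B4=E, B5=T, B6=S, B7=F
run #4 (k=2, u=-2, w=5) runs B2->E, B1->T, B2->E, B1->T, B2->E, B1->T, B2->E, B1->T, B2->E, B1->T, B2->E, B1->T, B2->E, B1->T, ...; records B1=T, B1=F, B2=S, B2=E, B3=F, B4=S, B5=T, B6=S, B7=T
run #5 (k=0, u=1, w=6) runs B2->E, B1->F, B4->E, B3->T, B4->E, B3->T, B4->E, B3->T, B4->E, B3->T, B4->S, B3->F, B6->E, B5->F, ...; records B1=F, B2=E, B3=T, B3=F, B4=S, B4=E, B5=F, B6=E, B7=F
union over the pool: B1=T, B1=F, B2=S, B2=E, B3=T, B3=F, B4=S, B4=E, B5=T, B5=F, B6=S, B6=E, B7=T, B7=F
uncovered (0 of 14): none

Answer: none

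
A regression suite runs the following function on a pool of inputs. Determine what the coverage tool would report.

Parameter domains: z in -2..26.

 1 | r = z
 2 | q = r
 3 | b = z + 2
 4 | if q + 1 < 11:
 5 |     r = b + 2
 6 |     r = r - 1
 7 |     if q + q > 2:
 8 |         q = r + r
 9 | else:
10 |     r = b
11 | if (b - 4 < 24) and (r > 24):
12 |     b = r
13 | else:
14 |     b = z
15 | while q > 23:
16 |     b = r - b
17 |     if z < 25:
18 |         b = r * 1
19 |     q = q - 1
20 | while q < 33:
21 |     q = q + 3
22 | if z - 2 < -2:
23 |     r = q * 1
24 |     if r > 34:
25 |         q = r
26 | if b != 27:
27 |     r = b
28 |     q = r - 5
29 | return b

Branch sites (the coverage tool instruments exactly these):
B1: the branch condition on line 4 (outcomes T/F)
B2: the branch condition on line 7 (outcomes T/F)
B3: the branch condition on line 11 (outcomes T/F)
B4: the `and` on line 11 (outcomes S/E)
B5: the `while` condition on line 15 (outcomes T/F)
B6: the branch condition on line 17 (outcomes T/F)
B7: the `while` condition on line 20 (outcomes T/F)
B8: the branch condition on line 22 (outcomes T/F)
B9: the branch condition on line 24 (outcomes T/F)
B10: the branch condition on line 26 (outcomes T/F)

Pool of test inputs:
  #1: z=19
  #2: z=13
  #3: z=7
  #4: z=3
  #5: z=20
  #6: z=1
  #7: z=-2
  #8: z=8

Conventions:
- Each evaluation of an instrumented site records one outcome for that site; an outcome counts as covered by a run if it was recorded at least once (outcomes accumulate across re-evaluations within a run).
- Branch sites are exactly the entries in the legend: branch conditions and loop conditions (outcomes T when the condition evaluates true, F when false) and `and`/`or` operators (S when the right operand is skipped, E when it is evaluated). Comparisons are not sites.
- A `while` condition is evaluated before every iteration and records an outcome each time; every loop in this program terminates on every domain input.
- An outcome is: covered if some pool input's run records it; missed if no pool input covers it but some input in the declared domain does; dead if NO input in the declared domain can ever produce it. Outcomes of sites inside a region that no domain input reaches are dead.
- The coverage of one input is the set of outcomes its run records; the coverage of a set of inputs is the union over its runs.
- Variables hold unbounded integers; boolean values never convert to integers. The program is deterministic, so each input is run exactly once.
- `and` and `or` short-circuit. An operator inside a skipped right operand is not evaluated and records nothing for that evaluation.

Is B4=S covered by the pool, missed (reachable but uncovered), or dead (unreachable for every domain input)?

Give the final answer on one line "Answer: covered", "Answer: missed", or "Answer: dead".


no pool input records B4=S
but domain input (z=26) does record it -> reachable, so missed
Answer: missed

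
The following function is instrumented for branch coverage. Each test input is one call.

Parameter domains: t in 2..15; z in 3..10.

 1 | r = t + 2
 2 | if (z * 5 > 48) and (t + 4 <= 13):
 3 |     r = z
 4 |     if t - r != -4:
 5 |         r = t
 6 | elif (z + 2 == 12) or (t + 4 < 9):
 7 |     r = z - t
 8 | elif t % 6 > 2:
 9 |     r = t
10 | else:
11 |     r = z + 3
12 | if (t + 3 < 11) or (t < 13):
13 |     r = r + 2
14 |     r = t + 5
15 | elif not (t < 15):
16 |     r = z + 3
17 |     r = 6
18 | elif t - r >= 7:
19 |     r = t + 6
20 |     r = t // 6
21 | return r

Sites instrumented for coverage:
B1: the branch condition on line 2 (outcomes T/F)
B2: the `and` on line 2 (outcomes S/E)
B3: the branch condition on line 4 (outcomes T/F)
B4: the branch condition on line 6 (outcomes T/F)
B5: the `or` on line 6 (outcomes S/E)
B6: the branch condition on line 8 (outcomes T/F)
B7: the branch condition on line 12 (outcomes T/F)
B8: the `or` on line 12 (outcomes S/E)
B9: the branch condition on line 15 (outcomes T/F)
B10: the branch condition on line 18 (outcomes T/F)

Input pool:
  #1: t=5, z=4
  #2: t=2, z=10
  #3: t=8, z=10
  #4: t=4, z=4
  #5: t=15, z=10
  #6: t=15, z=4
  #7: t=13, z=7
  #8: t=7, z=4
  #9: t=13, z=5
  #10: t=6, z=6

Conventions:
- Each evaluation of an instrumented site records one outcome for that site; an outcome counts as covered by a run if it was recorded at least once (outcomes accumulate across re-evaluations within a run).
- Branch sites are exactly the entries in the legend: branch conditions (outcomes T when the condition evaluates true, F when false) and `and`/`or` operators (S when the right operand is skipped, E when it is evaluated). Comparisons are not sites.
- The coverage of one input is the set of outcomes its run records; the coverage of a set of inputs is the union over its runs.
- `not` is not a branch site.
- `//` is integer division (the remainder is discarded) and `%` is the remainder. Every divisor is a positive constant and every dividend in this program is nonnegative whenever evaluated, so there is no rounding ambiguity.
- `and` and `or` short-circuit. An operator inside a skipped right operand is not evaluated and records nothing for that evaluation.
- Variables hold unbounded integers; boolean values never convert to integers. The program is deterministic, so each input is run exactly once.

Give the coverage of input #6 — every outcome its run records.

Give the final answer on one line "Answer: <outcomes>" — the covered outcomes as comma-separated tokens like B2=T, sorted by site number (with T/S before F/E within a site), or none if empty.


Event log for input #6 (t=15, z=4):
  B2->S, B1->F, B5->E, B4->F, B6->T, B8->E, B7->F, B9->T
as a set, this run covers: B1=F, B2=S, B4=F, B5=E, B6=T, B7=F, B8=E, B9=T
Answer: B1=F, B2=S, B4=F, B5=E, B6=T, B7=F, B8=E, B9=T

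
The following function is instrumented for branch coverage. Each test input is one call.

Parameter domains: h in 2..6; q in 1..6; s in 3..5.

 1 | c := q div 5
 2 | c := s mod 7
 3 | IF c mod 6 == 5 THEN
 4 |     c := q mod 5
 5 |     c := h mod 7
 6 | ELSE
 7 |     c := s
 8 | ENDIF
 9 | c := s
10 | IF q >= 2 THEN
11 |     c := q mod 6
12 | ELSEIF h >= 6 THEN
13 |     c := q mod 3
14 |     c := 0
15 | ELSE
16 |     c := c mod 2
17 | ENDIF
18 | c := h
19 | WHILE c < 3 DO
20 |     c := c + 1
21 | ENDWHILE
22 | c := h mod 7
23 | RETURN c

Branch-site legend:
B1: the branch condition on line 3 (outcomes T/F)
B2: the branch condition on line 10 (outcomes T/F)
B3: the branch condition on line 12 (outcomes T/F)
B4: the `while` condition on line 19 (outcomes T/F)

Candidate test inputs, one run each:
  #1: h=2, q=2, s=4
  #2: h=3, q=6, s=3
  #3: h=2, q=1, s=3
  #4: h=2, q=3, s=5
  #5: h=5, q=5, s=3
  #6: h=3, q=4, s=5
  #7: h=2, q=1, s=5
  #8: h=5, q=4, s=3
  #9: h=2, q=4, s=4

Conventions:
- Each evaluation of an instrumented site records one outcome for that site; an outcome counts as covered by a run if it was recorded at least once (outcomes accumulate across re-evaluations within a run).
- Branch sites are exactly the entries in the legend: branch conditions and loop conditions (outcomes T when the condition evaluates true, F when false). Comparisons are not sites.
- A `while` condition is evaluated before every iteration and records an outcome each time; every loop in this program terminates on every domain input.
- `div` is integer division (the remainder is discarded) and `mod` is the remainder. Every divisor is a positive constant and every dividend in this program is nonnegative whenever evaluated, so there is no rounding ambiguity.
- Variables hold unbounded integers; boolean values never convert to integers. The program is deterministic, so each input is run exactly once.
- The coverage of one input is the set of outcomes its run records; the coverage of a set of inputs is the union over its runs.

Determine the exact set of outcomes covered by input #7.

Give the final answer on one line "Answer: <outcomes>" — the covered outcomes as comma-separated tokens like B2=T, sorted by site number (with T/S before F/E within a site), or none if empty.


Tracing the run of input #7 (h=2, q=1, s=5):
  B1->T, B2->F, B3->F, B4->T, B4->F
distinct outcomes covered: B1=T, B2=F, B3=F, B4=T, B4=F
Answer: B1=T, B2=F, B3=F, B4=T, B4=F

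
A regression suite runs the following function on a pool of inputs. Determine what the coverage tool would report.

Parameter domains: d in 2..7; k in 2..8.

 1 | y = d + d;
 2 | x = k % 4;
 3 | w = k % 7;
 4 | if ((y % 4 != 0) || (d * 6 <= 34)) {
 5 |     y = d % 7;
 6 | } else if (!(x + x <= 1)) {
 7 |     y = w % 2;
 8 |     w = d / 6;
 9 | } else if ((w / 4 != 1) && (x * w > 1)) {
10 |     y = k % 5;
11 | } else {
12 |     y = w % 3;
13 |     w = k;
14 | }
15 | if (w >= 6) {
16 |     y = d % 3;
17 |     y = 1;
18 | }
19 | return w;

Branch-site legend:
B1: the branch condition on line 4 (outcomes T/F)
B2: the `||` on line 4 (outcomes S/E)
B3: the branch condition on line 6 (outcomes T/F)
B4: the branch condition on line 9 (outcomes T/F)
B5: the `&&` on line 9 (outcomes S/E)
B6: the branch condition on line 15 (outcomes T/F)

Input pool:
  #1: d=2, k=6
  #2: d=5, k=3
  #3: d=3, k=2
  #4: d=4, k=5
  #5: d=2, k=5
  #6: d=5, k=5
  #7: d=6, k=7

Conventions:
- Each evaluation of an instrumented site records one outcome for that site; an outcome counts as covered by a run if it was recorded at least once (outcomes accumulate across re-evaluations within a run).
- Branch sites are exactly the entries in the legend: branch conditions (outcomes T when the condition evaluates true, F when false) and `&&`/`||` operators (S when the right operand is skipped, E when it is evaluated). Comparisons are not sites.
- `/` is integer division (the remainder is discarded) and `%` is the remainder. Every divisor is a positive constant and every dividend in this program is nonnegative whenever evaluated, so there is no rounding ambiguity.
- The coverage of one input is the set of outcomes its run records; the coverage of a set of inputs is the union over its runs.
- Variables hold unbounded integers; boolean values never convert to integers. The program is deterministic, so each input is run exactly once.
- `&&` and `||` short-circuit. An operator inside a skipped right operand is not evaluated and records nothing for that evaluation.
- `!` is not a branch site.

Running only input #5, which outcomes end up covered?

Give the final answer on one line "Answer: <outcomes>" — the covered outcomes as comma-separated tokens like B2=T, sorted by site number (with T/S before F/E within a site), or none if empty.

Tracing the run of input #5 (d=2, k=5):
  B2->E, B1->T, B6->F
as a set, this run covers: B1=T, B2=E, B6=F

Answer: B1=T, B2=E, B6=F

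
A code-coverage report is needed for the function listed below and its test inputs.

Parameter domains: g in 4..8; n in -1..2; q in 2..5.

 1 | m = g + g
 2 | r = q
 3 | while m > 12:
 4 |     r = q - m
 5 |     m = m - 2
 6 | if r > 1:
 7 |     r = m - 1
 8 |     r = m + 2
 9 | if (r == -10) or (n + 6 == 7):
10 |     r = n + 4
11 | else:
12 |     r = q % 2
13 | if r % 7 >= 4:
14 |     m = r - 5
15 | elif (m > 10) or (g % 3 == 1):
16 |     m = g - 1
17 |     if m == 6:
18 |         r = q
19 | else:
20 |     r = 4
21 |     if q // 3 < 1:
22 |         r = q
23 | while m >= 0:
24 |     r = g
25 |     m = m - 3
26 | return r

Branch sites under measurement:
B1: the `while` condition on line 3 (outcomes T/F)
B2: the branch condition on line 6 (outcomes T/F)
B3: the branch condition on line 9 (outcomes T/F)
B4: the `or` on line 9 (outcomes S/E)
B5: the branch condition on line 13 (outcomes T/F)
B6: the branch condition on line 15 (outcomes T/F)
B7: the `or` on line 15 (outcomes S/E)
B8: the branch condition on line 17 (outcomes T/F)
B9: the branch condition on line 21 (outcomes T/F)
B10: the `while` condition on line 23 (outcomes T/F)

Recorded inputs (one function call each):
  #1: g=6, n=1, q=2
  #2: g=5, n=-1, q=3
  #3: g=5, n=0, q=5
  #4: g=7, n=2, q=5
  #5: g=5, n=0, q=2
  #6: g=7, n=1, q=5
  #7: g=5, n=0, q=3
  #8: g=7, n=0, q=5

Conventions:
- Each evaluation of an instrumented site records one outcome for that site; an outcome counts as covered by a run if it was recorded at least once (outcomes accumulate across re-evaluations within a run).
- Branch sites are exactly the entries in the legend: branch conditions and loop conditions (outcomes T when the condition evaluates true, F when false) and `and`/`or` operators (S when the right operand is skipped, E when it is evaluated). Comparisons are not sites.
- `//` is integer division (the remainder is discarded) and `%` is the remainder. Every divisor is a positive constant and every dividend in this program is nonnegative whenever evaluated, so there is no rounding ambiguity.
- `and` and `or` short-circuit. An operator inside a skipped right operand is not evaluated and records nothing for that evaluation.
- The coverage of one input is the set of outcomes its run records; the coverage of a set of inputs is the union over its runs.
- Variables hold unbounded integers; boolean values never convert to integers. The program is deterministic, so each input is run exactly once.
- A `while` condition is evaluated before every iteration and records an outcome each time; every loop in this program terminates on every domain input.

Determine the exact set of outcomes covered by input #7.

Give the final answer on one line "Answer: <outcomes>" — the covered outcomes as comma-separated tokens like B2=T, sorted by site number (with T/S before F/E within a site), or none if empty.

Tracing the run of input #7 (g=5, n=0, q=3):
  B1->F, B2->T, B4->E, B3->F, B5->F, B7->E, B6->F, B9->F, B10->T, B10->T
  B10->T, B10->T, B10->F
deduplicating events, the covered set is: B1=F, B2=T, B3=F, B4=E, B5=F, B6=F, B7=E, B9=F, B10=T, B10=F

Answer: B1=F, B2=T, B3=F, B4=E, B5=F, B6=F, B7=E, B9=F, B10=T, B10=F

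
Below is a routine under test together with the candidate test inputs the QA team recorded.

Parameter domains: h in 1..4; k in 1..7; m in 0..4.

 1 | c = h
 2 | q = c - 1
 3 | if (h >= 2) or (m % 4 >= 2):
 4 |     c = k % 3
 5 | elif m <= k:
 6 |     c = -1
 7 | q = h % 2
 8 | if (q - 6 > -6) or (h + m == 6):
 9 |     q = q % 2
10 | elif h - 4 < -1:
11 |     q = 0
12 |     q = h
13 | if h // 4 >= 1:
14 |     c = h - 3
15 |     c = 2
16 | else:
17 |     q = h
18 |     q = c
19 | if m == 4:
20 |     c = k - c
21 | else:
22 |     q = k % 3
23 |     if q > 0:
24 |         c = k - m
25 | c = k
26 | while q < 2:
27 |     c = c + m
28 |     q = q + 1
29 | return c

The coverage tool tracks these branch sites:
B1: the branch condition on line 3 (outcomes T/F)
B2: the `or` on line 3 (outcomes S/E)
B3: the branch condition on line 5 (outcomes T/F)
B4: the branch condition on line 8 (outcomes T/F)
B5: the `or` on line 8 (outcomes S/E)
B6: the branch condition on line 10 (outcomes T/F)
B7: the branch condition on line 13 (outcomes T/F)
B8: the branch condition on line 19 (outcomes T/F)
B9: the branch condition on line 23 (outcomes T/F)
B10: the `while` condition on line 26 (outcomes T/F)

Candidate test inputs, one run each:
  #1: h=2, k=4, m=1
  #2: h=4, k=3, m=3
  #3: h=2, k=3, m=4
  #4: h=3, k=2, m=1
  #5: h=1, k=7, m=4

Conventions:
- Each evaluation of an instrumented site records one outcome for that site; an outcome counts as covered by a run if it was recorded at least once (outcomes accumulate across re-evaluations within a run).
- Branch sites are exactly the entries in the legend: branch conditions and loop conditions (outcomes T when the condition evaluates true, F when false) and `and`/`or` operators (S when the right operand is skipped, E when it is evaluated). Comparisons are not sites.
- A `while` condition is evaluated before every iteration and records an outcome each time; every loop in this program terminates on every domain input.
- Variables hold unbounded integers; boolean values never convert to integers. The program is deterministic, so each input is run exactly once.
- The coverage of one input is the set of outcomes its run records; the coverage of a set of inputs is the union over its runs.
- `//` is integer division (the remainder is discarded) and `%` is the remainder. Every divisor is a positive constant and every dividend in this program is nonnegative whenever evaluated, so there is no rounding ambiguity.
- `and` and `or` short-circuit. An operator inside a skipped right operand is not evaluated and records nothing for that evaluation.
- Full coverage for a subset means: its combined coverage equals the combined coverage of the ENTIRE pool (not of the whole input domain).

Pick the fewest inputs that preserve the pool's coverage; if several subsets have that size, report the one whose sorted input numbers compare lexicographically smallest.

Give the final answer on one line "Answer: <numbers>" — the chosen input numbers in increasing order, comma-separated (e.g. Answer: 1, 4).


input #1 (h=2, k=4, m=1): events B2->S, B1->T, B5->E, B4->F, B6->T, B7->F, B8->F, B9->T, B10->T, B10->F; covers B1=T, B2=S, B4=F, B5=E, B6=T, B7=F, B8=F, B9=T, B10=T, B10=F
input #2 (h=4, k=3, m=3): events B2->S, B1->T, B5->E, B4->F, B6->F, B7->T, B8->F, B9->F, B10->T, B10->T, B10->F; covers B1=T, B2=S, B4=F, B5=E, B6=F, B7=T, B8=F, B9=F, B10=T, B10=F
input #3 (h=2, k=3, m=4): events B2->S, B1->T, B5->E, B4->T, B7->F, B8->T, B10->T, B10->T, B10->F; covers B1=T, B2=S, B4=T, B5=E, B7=F, B8=T, B10=T, B10=F
input #4 (h=3, k=2, m=1): events B2->S, B1->T, B5->S, B4->T, B7->F, B8->F, B9->T, B10->F; covers B1=T, B2=S, B4=T, B5=S, B7=F, B8=F, B9=T, B10=F
input #5 (h=1, k=7, m=4): events B2->E, B1->F, B3->T, B5->S, B4->T, B7->F, B8->T, B10->T, B10->T, B10->T, B10->F; covers B1=F, B2=E, B3=T, B4=T, B5=S, B7=F, B8=T, B10=T, B10=F
union over all inputs: B1=T, B1=F, B2=S, B2=E, B3=T, B4=T, B4=F, B5=S, B5=E, B6=T, B6=F, B7=T, B7=F, B8=T, B8=F, B9=T, B9=F, B10=T, B10=F (19 outcomes)
no size-1 subset reaches all 19 outcomes (best union: 10/19)
no size-2 subset reaches all 19 outcomes (best union: 17/19)
the canonical winner is {1, 2, 5}: size 3, full 19-outcome coverage, earliest index list among size-3 covers
Answer: 1, 2, 5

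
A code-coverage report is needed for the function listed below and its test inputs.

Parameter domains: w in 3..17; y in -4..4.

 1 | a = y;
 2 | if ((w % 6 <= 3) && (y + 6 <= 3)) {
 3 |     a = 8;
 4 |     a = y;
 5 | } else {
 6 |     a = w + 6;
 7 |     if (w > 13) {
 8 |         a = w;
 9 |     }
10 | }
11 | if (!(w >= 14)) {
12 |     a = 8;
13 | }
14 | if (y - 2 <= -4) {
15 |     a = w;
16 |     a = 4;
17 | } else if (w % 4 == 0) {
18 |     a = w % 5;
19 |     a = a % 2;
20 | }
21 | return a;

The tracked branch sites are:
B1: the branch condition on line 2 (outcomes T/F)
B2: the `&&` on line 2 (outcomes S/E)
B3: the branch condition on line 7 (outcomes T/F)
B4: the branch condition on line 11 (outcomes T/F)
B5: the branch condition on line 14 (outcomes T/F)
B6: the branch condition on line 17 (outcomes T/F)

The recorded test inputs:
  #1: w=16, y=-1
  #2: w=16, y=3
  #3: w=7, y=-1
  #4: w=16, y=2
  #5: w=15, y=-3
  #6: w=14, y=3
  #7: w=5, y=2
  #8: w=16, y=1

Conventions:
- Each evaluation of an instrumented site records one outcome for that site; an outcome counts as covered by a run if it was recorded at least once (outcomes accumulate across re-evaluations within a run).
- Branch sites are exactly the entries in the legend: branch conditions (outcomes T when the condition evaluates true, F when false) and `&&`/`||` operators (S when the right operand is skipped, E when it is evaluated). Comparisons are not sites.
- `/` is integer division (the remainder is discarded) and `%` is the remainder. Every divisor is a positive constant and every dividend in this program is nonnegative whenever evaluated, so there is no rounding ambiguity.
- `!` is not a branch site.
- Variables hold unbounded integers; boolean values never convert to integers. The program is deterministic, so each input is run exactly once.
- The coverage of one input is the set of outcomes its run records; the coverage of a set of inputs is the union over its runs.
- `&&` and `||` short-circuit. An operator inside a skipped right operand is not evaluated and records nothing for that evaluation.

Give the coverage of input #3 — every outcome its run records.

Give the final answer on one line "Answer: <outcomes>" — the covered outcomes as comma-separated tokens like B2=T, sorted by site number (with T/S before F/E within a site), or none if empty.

Running input #3 (w=7, y=-1), event by event:
  B2->E, B1->F, B3->F, B4->T, B5->F, B6->F
deduplicating events, the covered set is: B1=F, B2=E, B3=F, B4=T, B5=F, B6=F

Answer: B1=F, B2=E, B3=F, B4=T, B5=F, B6=F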